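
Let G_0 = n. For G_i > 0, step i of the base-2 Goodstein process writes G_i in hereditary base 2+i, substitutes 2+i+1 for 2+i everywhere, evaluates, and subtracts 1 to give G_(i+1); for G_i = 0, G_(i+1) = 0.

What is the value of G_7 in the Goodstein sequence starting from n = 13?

G_0 = 13. HB_2(13) = 2^(2 + 1) + 2^2 + 1. Bump = 109. G_1 = 108.
G_1 = 108. HB_3(108) = 3^(3 + 1) + 3^3. Bump = 1280. G_2 = 1279.
G_2 = 1279. HB_4(1279) = 4^(4 + 1) + 3·4^3 + 3·4^2 + 3·4 + 3. Bump = 16093. G_3 = 16092.
G_3 = 16092. HB_5(16092) = 5^(5 + 1) + 3·5^3 + 3·5^2 + 3·5 + 2. Bump = 280712. G_4 = 280711.
G_4 = 280711. HB_6(280711) = 6^(6 + 1) + 3·6^3 + 3·6^2 + 3·6 + 1. Bump = 5765999. G_5 = 5765998.
G_5 = 5765998. HB_7(5765998) = 7^(7 + 1) + 3·7^3 + 3·7^2 + 3·7. Bump = 134219480. G_6 = 134219479.
G_6 = 134219479. HB_8(134219479) = 8^(8 + 1) + 3·8^3 + 3·8^2 + 2·8 + 7. Bump = 3486786856. G_7 = 3486786855.
G_7 = 3486786855. HB_9(3486786855) = 9^(9 + 1) + 3·9^3 + 3·9^2 + 2·9 + 6. Bump = 100000003326. G_8 = 100000003325.

3486786855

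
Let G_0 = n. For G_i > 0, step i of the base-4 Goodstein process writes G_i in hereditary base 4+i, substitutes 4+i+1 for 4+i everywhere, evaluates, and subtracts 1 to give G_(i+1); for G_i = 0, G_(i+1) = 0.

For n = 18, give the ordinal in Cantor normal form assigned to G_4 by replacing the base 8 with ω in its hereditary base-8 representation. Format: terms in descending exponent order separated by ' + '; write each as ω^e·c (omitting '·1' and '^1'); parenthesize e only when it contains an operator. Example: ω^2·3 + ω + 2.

ω·6 + 5

step 0: 18 = 4^2 + 2; sub 5 for 4: 5^2 + 2; = 27; G_1 = 27−1 = 26
step 1: 26 = 5^2 + 1; sub 6 for 5: 6^2 + 1; = 37; G_2 = 37−1 = 36
step 2: 36 = 6^2; sub 7 for 6: 7^2; = 49; G_3 = 49−1 = 48
step 3: 48 = 6·7 + 6; sub 8 for 7: 6·8 + 6; = 54; G_4 = 54−1 = 53
step 4: 53 = 6·8 + 5; sub 9 for 8: 6·9 + 5; = 59; G_5 = 59−1 = 58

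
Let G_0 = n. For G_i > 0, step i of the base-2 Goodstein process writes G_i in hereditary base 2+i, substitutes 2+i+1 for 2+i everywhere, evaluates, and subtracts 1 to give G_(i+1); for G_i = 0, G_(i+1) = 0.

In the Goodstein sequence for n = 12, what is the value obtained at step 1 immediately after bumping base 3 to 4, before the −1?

G_0=12  [base 2] 2^(2 + 1) + 2^2  →[2↦3]→  3^(3 + 1) + 3^3 = 108  −1 ⇒ G_1=107
G_1=107  [base 3] 3^(3 + 1) + 2·3^2 + 2·3 + 2  →[3↦4]→  4^(4 + 1) + 2·4^2 + 2·4 + 2 = 1066  −1 ⇒ G_2=1065

1066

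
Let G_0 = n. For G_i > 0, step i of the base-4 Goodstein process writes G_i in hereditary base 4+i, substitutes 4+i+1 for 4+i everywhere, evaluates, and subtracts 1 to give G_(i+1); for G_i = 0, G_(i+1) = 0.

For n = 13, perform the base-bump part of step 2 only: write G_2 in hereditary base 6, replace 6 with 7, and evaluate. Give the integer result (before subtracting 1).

[0] 13 ≡ 3·4 + 1 (base 4). Lift 5: 16. −1: 15.
[1] 15 ≡ 3·5 (base 5). Lift 6: 18. −1: 17.
[2] 17 ≡ 2·6 + 5 (base 6). Lift 7: 19. −1: 18.

19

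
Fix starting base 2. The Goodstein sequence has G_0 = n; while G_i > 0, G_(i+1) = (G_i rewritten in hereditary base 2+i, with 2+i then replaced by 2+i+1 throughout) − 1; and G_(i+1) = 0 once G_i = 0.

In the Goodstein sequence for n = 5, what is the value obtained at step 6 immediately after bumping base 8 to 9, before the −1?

base 2: 5 = 2^2 + 1; at 3: 3^3 + 1 = 28; next = 27
base 3: 27 = 3^3; at 4: 4^4 = 256; next = 255
base 4: 255 = 3·4^3 + 3·4^2 + 3·4 + 3; at 5: 3·5^3 + 3·5^2 + 3·5 + 3 = 468; next = 467
base 5: 467 = 3·5^3 + 3·5^2 + 3·5 + 2; at 6: 3·6^3 + 3·6^2 + 3·6 + 2 = 776; next = 775
base 6: 775 = 3·6^3 + 3·6^2 + 3·6 + 1; at 7: 3·7^3 + 3·7^2 + 3·7 + 1 = 1198; next = 1197
base 7: 1197 = 3·7^3 + 3·7^2 + 3·7; at 8: 3·8^3 + 3·8^2 + 3·8 = 1752; next = 1751
base 8: 1751 = 3·8^3 + 3·8^2 + 2·8 + 7; at 9: 3·9^3 + 3·9^2 + 2·9 + 7 = 2455; next = 2454

2455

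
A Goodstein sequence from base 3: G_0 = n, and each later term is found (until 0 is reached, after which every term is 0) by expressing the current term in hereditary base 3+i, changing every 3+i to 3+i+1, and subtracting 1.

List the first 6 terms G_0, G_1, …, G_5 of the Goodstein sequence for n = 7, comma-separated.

(0) 7|_3 = 2·3 + 1 ↦ 2·4 + 1|_4 = 9 ⇒ 8
(1) 8|_4 = 2·4 ↦ 2·5|_5 = 10 ⇒ 9
(2) 9|_5 = 5 + 4 ↦ 6 + 4|_6 = 10 ⇒ 9
(3) 9|_6 = 6 + 3 ↦ 7 + 3|_7 = 10 ⇒ 9
(4) 9|_7 = 7 + 2 ↦ 8 + 2|_8 = 10 ⇒ 9

7, 8, 9, 9, 9, 9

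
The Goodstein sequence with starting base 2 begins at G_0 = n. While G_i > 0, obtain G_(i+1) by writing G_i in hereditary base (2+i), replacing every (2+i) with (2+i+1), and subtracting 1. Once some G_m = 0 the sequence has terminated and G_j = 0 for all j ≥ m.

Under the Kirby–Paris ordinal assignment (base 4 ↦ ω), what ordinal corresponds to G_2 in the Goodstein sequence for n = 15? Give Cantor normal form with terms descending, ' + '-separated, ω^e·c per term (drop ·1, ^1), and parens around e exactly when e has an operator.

ω^(ω + 1) + ω^ω + 3

i=0: 15 = 2^(2 + 1) + 2^2 + 2 + 1 (b=2); 2→3: 3^(3 + 1) + 3^3 + 3 + 1 = 112; 112−1 = 111
i=1: 111 = 3^(3 + 1) + 3^3 + 3 (b=3); 3→4: 4^(4 + 1) + 4^4 + 4 = 1284; 1284−1 = 1283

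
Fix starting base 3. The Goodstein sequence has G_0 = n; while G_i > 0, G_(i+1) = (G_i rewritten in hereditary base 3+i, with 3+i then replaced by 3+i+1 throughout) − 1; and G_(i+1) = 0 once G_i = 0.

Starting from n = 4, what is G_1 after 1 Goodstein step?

i=0: 4 = 3 + 1 (b=3); 3→4: 4 + 1 = 5; 5−1 = 4
i=1: 4 = 4 (b=4); 4→5: 5 = 5; 5−1 = 4

4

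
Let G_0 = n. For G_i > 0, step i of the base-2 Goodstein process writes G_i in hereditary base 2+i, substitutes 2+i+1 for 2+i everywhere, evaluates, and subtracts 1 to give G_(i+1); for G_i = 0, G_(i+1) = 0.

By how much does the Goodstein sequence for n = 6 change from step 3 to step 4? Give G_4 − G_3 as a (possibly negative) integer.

step 0: 6 = 2^2 + 2; sub 3 for 2: 3^3 + 3; = 30; G_1 = 30−1 = 29
step 1: 29 = 3^3 + 2; sub 4 for 3: 4^4 + 2; = 258; G_2 = 258−1 = 257
step 2: 257 = 4^4 + 1; sub 5 for 4: 5^5 + 1; = 3126; G_3 = 3126−1 = 3125
step 3: 3125 = 5^5; sub 6 for 5: 6^6; = 46656; G_4 = 46656−1 = 46655

43530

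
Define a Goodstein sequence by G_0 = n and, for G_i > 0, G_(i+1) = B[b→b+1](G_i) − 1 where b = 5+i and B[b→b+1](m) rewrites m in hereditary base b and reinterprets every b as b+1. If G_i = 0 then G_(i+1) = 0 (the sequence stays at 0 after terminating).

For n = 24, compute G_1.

24 —HB5→ 4·5 + 4 —bump→ 4·6 + 4 = 28 —(−1)→ 27
27 —HB6→ 4·6 + 3 —bump→ 4·7 + 3 = 31 —(−1)→ 30

27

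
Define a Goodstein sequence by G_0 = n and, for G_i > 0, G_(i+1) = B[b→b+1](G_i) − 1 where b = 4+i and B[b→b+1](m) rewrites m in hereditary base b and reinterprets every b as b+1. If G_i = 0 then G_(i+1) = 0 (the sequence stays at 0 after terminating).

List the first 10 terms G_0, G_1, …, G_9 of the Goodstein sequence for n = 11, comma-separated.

11, 12, 13, 14, 15, 15, 15, 15, 15, 15

G_0 = 11. HB_4(11) = 2·4 + 3. Bump = 13. G_1 = 12.
G_1 = 12. HB_5(12) = 2·5 + 2. Bump = 14. G_2 = 13.
G_2 = 13. HB_6(13) = 2·6 + 1. Bump = 15. G_3 = 14.
G_3 = 14. HB_7(14) = 2·7. Bump = 16. G_4 = 15.
G_4 = 15. HB_8(15) = 8 + 7. Bump = 16. G_5 = 15.
G_5 = 15. HB_9(15) = 9 + 6. Bump = 16. G_6 = 15.
G_6 = 15. HB_10(15) = 10 + 5. Bump = 16. G_7 = 15.
G_7 = 15. HB_11(15) = 11 + 4. Bump = 16. G_8 = 15.
G_8 = 15. HB_12(15) = 12 + 3. Bump = 16. G_9 = 15.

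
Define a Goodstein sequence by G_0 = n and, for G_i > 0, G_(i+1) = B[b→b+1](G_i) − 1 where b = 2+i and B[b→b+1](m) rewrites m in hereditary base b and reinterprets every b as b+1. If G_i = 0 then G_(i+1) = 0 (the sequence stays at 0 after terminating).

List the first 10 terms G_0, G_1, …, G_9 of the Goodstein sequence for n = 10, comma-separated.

G_0=10  [base 2] 2^(2 + 1) + 2  →[2↦3]→  3^(3 + 1) + 3 = 84  −1 ⇒ G_1=83
G_1=83  [base 3] 3^(3 + 1) + 2  →[3↦4]→  4^(4 + 1) + 2 = 1026  −1 ⇒ G_2=1025
G_2=1025  [base 4] 4^(4 + 1) + 1  →[4↦5]→  5^(5 + 1) + 1 = 15626  −1 ⇒ G_3=15625
G_3=15625  [base 5] 5^(5 + 1)  →[5↦6]→  6^(6 + 1) = 279936  −1 ⇒ G_4=279935
G_4=279935  [base 6] 5·6^6 + 5·6^5 + 5·6^4 + 5·6^3 + 5·6^2 + 5·6 + 5  →[6↦7]→  5·7^7 + 5·7^5 + 5·7^4 + 5·7^3 + 5·7^2 + 5·7 + 5 = 4215755  −1 ⇒ G_5=4215754
G_5=4215754  [base 7] 5·7^7 + 5·7^5 + 5·7^4 + 5·7^3 + 5·7^2 + 5·7 + 4  →[7↦8]→  5·8^8 + 5·8^5 + 5·8^4 + 5·8^3 + 5·8^2 + 5·8 + 4 = 84073324  −1 ⇒ G_6=84073323
G_6=84073323  [base 8] 5·8^8 + 5·8^5 + 5·8^4 + 5·8^3 + 5·8^2 + 5·8 + 3  →[8↦9]→  5·9^9 + 5·9^5 + 5·9^4 + 5·9^3 + 5·9^2 + 5·9 + 3 = 1937434593  −1 ⇒ G_7=1937434592
G_7=1937434592  [base 9] 5·9^9 + 5·9^5 + 5·9^4 + 5·9^3 + 5·9^2 + 5·9 + 2  →[9↦10]→  5·10^10 + 5·10^5 + 5·10^4 + 5·10^3 + 5·10^2 + 5·10 + 2 = 50000555552  −1 ⇒ G_8=50000555551
G_8=50000555551  [base 10] 5·10^10 + 5·10^5 + 5·10^4 + 5·10^3 + 5·10^2 + 5·10 + 1  →[10↦11]→  5·11^11 + 5·11^5 + 5·11^4 + 5·11^3 + 5·11^2 + 5·11 + 1 = 1426559238831  −1 ⇒ G_9=1426559238830

10, 83, 1025, 15625, 279935, 4215754, 84073323, 1937434592, 50000555551, 1426559238830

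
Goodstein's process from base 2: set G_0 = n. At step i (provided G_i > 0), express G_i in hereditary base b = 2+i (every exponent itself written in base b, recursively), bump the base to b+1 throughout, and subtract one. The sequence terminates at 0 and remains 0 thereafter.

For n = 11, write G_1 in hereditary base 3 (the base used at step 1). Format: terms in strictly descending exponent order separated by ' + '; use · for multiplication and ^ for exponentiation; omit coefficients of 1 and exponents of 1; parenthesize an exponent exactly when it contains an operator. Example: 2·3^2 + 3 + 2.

step 0: 11 = 2^(2 + 1) + 2 + 1; sub 3 for 2: 3^(3 + 1) + 3 + 1; = 85; G_1 = 85−1 = 84
step 1: 84 = 3^(3 + 1) + 3; sub 4 for 3: 4^(4 + 1) + 4; = 1028; G_2 = 1028−1 = 1027

3^(3 + 1) + 3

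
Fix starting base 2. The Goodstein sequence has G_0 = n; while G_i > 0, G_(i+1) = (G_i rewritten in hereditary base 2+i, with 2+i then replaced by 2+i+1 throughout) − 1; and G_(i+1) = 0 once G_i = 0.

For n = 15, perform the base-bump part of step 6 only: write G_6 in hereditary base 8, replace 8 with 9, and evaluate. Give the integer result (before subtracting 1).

(0) 15|_2 = 2^(2 + 1) + 2^2 + 2 + 1 ↦ 3^(3 + 1) + 3^3 + 3 + 1|_3 = 112 ⇒ 111
(1) 111|_3 = 3^(3 + 1) + 3^3 + 3 ↦ 4^(4 + 1) + 4^4 + 4|_4 = 1284 ⇒ 1283
(2) 1283|_4 = 4^(4 + 1) + 4^4 + 3 ↦ 5^(5 + 1) + 5^5 + 3|_5 = 18753 ⇒ 18752
(3) 18752|_5 = 5^(5 + 1) + 5^5 + 2 ↦ 6^(6 + 1) + 6^6 + 2|_6 = 326594 ⇒ 326593
(4) 326593|_6 = 6^(6 + 1) + 6^6 + 1 ↦ 7^(7 + 1) + 7^7 + 1|_7 = 6588345 ⇒ 6588344
(5) 6588344|_7 = 7^(7 + 1) + 7^7 ↦ 8^(8 + 1) + 8^8|_8 = 150994944 ⇒ 150994943

3524450281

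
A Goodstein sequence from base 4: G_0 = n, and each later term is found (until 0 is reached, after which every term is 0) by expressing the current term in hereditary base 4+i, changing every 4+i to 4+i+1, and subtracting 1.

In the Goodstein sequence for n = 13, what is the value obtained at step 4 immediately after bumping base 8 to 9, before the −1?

[0] 13 ≡ 3·4 + 1 (base 4). Lift 5: 16. −1: 15.
[1] 15 ≡ 3·5 (base 5). Lift 6: 18. −1: 17.
[2] 17 ≡ 2·6 + 5 (base 6). Lift 7: 19. −1: 18.
[3] 18 ≡ 2·7 + 4 (base 7). Lift 8: 20. −1: 19.

21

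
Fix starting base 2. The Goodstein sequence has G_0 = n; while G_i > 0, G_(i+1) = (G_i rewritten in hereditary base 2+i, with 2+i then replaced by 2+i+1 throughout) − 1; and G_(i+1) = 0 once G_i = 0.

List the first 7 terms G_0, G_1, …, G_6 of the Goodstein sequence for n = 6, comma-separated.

6 —HB2→ 2^2 + 2 —bump→ 3^3 + 3 = 30 —(−1)→ 29
29 —HB3→ 3^3 + 2 —bump→ 4^4 + 2 = 258 —(−1)→ 257
257 —HB4→ 4^4 + 1 —bump→ 5^5 + 1 = 3126 —(−1)→ 3125
3125 —HB5→ 5^5 —bump→ 6^6 = 46656 —(−1)→ 46655
46655 —HB6→ 5·6^5 + 5·6^4 + 5·6^3 + 5·6^2 + 5·6 + 5 —bump→ 5·7^5 + 5·7^4 + 5·7^3 + 5·7^2 + 5·7 + 5 = 98040 —(−1)→ 98039
98039 —HB7→ 5·7^5 + 5·7^4 + 5·7^3 + 5·7^2 + 5·7 + 4 —bump→ 5·8^5 + 5·8^4 + 5·8^3 + 5·8^2 + 5·8 + 4 = 187244 —(−1)→ 187243

6, 29, 257, 3125, 46655, 98039, 187243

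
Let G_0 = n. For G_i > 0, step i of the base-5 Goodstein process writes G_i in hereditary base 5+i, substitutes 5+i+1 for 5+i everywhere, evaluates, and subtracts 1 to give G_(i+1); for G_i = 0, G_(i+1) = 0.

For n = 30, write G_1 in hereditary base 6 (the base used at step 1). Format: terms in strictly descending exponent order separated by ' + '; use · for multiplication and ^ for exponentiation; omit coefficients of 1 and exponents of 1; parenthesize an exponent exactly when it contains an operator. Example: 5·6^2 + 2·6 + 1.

i=0: 30 = 5^2 + 5 (b=5); 5→6: 6^2 + 6 = 42; 42−1 = 41
i=1: 41 = 6^2 + 5 (b=6); 6→7: 7^2 + 5 = 54; 54−1 = 53

6^2 + 5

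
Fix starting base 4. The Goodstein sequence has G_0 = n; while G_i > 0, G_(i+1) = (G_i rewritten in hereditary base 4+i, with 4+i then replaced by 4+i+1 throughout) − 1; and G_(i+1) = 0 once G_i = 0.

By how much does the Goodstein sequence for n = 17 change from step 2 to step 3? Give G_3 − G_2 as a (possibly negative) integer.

(0) 17|_4 = 4^2 + 1 ↦ 5^2 + 1|_5 = 26 ⇒ 25
(1) 25|_5 = 5^2 ↦ 6^2|_6 = 36 ⇒ 35
(2) 35|_6 = 5·6 + 5 ↦ 5·7 + 5|_7 = 40 ⇒ 39

4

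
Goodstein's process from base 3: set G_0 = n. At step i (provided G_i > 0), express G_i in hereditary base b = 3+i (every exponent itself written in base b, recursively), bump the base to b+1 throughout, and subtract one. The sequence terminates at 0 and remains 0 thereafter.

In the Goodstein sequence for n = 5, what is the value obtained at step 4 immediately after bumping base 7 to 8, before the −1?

4

base 3: 5 = 3 + 2; at 4: 4 + 2 = 6; next = 5
base 4: 5 = 4 + 1; at 5: 5 + 1 = 6; next = 5
base 5: 5 = 5; at 6: 6 = 6; next = 5
base 6: 5 = 5; at 7: 5 = 5; next = 4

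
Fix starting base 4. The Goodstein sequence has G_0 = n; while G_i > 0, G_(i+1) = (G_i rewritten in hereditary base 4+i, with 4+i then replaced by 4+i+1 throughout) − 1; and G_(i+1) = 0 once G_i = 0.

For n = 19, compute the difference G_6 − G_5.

6

(0) 19|_4 = 4^2 + 3 ↦ 5^2 + 3|_5 = 28 ⇒ 27
(1) 27|_5 = 5^2 + 2 ↦ 6^2 + 2|_6 = 38 ⇒ 37
(2) 37|_6 = 6^2 + 1 ↦ 7^2 + 1|_7 = 50 ⇒ 49
(3) 49|_7 = 7^2 ↦ 8^2|_8 = 64 ⇒ 63
(4) 63|_8 = 7·8 + 7 ↦ 7·9 + 7|_9 = 70 ⇒ 69
(5) 69|_9 = 7·9 + 6 ↦ 7·10 + 6|_10 = 76 ⇒ 75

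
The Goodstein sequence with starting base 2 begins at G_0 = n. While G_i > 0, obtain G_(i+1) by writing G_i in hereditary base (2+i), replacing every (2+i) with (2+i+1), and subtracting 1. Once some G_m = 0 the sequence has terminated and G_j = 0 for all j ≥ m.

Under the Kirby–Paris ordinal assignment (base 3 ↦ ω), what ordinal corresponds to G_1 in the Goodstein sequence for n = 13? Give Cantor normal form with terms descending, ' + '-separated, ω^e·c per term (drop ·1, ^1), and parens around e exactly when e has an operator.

ω^(ω + 1) + ω^ω

G_0 = 13. HB_2(13) = 2^(2 + 1) + 2^2 + 1. Bump = 109. G_1 = 108.
G_1 = 108. HB_3(108) = 3^(3 + 1) + 3^3. Bump = 1280. G_2 = 1279.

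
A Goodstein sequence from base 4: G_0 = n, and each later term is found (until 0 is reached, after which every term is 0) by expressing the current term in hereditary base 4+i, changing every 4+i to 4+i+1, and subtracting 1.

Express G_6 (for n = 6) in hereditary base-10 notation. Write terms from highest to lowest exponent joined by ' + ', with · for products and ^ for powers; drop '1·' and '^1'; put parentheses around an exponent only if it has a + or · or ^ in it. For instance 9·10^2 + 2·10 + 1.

3

step 0: 6 = 4 + 2; sub 5 for 4: 5 + 2; = 7; G_1 = 7−1 = 6
step 1: 6 = 5 + 1; sub 6 for 5: 6 + 1; = 7; G_2 = 7−1 = 6
step 2: 6 = 6; sub 7 for 6: 7; = 7; G_3 = 7−1 = 6
step 3: 6 = 6; sub 8 for 7: 6; = 6; G_4 = 6−1 = 5
step 4: 5 = 5; sub 9 for 8: 5; = 5; G_5 = 5−1 = 4
step 5: 4 = 4; sub 10 for 9: 4; = 4; G_6 = 4−1 = 3
step 6: 3 = 3; sub 11 for 10: 3; = 3; G_7 = 3−1 = 2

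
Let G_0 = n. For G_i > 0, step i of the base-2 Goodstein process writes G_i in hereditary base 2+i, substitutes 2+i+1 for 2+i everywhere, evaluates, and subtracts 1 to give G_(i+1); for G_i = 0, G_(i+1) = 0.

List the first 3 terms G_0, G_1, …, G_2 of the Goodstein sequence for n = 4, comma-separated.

G_0 = 4. HB_2(4) = 2^2. Bump = 27. G_1 = 26.
G_1 = 26. HB_3(26) = 2·3^2 + 2·3 + 2. Bump = 42. G_2 = 41.

4, 26, 41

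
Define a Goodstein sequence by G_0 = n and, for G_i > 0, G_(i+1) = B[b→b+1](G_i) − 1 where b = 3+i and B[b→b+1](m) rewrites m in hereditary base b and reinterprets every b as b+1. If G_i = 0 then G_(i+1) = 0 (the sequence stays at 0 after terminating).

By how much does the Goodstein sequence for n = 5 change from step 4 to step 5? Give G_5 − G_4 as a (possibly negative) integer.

-1

G_0=5  [base 3] 3 + 2  →[3↦4]→  4 + 2 = 6  −1 ⇒ G_1=5
G_1=5  [base 4] 4 + 1  →[4↦5]→  5 + 1 = 6  −1 ⇒ G_2=5
G_2=5  [base 5] 5  →[5↦6]→  6 = 6  −1 ⇒ G_3=5
G_3=5  [base 6] 5  →[6↦7]→  5 = 5  −1 ⇒ G_4=4
G_4=4  [base 7] 4  →[7↦8]→  4 = 4  −1 ⇒ G_5=3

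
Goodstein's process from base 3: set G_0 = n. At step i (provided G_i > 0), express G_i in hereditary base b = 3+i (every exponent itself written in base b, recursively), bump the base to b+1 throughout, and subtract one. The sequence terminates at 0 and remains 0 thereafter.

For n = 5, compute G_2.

G_0=5  [base 3] 3 + 2  →[3↦4]→  4 + 2 = 6  −1 ⇒ G_1=5
G_1=5  [base 4] 4 + 1  →[4↦5]→  5 + 1 = 6  −1 ⇒ G_2=5
G_2=5  [base 5] 5  →[5↦6]→  6 = 6  −1 ⇒ G_3=5

5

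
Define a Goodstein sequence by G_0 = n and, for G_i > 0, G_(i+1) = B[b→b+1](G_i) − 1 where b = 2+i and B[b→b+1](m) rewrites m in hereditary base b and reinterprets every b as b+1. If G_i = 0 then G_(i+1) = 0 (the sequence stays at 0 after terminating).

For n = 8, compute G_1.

G_0 = 8. HB_2(8) = 2^(2 + 1). Bump = 81. G_1 = 80.
G_1 = 80. HB_3(80) = 2·3^3 + 2·3^2 + 2·3 + 2. Bump = 554. G_2 = 553.

80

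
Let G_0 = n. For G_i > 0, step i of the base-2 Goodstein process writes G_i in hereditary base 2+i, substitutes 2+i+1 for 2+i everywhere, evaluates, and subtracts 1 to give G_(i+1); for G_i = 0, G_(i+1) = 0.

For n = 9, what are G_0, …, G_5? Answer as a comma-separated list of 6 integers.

G_0=9  [base 2] 2^(2 + 1) + 1  →[2↦3]→  3^(3 + 1) + 1 = 82  −1 ⇒ G_1=81
G_1=81  [base 3] 3^(3 + 1)  →[3↦4]→  4^(4 + 1) = 1024  −1 ⇒ G_2=1023
G_2=1023  [base 4] 3·4^4 + 3·4^3 + 3·4^2 + 3·4 + 3  →[4↦5]→  3·5^5 + 3·5^3 + 3·5^2 + 3·5 + 3 = 9843  −1 ⇒ G_3=9842
G_3=9842  [base 5] 3·5^5 + 3·5^3 + 3·5^2 + 3·5 + 2  →[5↦6]→  3·6^6 + 3·6^3 + 3·6^2 + 3·6 + 2 = 140744  −1 ⇒ G_4=140743
G_4=140743  [base 6] 3·6^6 + 3·6^3 + 3·6^2 + 3·6 + 1  →[6↦7]→  3·7^7 + 3·7^3 + 3·7^2 + 3·7 + 1 = 2471827  −1 ⇒ G_5=2471826

9, 81, 1023, 9842, 140743, 2471826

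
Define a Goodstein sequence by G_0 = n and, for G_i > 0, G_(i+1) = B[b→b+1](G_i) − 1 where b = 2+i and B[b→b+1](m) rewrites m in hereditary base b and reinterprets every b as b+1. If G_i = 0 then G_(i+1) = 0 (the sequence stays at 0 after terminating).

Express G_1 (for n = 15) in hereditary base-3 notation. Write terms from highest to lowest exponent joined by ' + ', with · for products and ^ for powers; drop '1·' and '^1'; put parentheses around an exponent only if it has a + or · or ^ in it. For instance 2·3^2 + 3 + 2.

3^(3 + 1) + 3^3 + 3

G_0 = 15. HB_2(15) = 2^(2 + 1) + 2^2 + 2 + 1. Bump = 112. G_1 = 111.
G_1 = 111. HB_3(111) = 3^(3 + 1) + 3^3 + 3. Bump = 1284. G_2 = 1283.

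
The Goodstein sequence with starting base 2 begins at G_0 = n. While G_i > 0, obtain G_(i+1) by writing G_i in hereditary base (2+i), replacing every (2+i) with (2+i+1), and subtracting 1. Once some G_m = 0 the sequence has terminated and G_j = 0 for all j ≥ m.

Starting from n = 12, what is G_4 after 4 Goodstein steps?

280019

i=0: 12 = 2^(2 + 1) + 2^2 (b=2); 2→3: 3^(3 + 1) + 3^3 = 108; 108−1 = 107
i=1: 107 = 3^(3 + 1) + 2·3^2 + 2·3 + 2 (b=3); 3→4: 4^(4 + 1) + 2·4^2 + 2·4 + 2 = 1066; 1066−1 = 1065
i=2: 1065 = 4^(4 + 1) + 2·4^2 + 2·4 + 1 (b=4); 4→5: 5^(5 + 1) + 2·5^2 + 2·5 + 1 = 15686; 15686−1 = 15685
i=3: 15685 = 5^(5 + 1) + 2·5^2 + 2·5 (b=5); 5→6: 6^(6 + 1) + 2·6^2 + 2·6 = 280020; 280020−1 = 280019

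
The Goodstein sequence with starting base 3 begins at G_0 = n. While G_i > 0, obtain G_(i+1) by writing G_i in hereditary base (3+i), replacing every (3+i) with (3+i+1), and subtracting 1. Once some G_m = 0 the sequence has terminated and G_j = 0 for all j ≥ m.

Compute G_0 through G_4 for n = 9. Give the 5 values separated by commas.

9, 15, 17, 19, 21

G_0=9  [base 3] 3^2  →[3↦4]→  4^2 = 16  −1 ⇒ G_1=15
G_1=15  [base 4] 3·4 + 3  →[4↦5]→  3·5 + 3 = 18  −1 ⇒ G_2=17
G_2=17  [base 5] 3·5 + 2  →[5↦6]→  3·6 + 2 = 20  −1 ⇒ G_3=19
G_3=19  [base 6] 3·6 + 1  →[6↦7]→  3·7 + 1 = 22  −1 ⇒ G_4=21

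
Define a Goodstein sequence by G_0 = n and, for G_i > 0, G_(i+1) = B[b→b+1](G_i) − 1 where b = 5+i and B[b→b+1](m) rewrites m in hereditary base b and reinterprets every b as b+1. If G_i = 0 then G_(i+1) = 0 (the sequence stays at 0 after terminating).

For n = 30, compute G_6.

121

step 0: 30 = 5^2 + 5; sub 6 for 5: 6^2 + 6; = 42; G_1 = 42−1 = 41
step 1: 41 = 6^2 + 5; sub 7 for 6: 7^2 + 5; = 54; G_2 = 54−1 = 53
step 2: 53 = 7^2 + 4; sub 8 for 7: 8^2 + 4; = 68; G_3 = 68−1 = 67
step 3: 67 = 8^2 + 3; sub 9 for 8: 9^2 + 3; = 84; G_4 = 84−1 = 83
step 4: 83 = 9^2 + 2; sub 10 for 9: 10^2 + 2; = 102; G_5 = 102−1 = 101
step 5: 101 = 10^2 + 1; sub 11 for 10: 11^2 + 1; = 122; G_6 = 122−1 = 121
step 6: 121 = 11^2; sub 12 for 11: 12^2; = 144; G_7 = 144−1 = 143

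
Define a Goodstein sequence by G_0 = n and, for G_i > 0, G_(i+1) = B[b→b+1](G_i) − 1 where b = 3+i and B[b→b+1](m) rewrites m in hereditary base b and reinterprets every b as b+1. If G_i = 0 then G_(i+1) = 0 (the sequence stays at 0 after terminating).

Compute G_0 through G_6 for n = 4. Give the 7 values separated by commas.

4 —HB3→ 3 + 1 —bump→ 4 + 1 = 5 —(−1)→ 4
4 —HB4→ 4 —bump→ 5 = 5 —(−1)→ 4
4 —HB5→ 4 —bump→ 4 = 4 —(−1)→ 3
3 —HB6→ 3 —bump→ 3 = 3 —(−1)→ 2
2 —HB7→ 2 —bump→ 2 = 2 —(−1)→ 1
1 —HB8→ 1 —bump→ 1 = 1 —(−1)→ 0

4, 4, 4, 3, 2, 1, 0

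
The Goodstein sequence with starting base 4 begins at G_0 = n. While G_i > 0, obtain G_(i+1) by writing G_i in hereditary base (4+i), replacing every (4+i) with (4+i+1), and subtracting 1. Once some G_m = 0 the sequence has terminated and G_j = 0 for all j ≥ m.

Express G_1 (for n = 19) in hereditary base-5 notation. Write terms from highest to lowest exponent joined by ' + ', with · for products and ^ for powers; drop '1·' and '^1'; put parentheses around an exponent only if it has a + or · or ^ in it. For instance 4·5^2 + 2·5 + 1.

5^2 + 2

(0) 19|_4 = 4^2 + 3 ↦ 5^2 + 3|_5 = 28 ⇒ 27
(1) 27|_5 = 5^2 + 2 ↦ 6^2 + 2|_6 = 38 ⇒ 37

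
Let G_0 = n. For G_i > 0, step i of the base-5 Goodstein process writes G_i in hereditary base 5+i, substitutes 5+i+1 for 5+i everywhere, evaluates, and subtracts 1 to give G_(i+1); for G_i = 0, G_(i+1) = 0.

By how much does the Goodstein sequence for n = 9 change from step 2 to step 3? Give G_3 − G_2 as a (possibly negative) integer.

0

(0) 9|_5 = 5 + 4 ↦ 6 + 4|_6 = 10 ⇒ 9
(1) 9|_6 = 6 + 3 ↦ 7 + 3|_7 = 10 ⇒ 9
(2) 9|_7 = 7 + 2 ↦ 8 + 2|_8 = 10 ⇒ 9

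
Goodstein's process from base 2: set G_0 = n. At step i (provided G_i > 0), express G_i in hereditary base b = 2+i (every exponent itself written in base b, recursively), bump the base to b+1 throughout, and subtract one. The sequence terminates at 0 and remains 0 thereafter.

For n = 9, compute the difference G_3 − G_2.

8819

9 —HB2→ 2^(2 + 1) + 1 —bump→ 3^(3 + 1) + 1 = 82 —(−1)→ 81
81 —HB3→ 3^(3 + 1) —bump→ 4^(4 + 1) = 1024 —(−1)→ 1023
1023 —HB4→ 3·4^4 + 3·4^3 + 3·4^2 + 3·4 + 3 —bump→ 3·5^5 + 3·5^3 + 3·5^2 + 3·5 + 3 = 9843 —(−1)→ 9842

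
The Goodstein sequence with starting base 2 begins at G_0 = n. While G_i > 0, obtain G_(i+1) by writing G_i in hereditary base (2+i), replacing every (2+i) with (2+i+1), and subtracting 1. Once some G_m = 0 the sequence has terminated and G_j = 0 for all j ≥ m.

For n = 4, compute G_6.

G_0=4  [base 2] 2^2  →[2↦3]→  3^3 = 27  −1 ⇒ G_1=26
G_1=26  [base 3] 2·3^2 + 2·3 + 2  →[3↦4]→  2·4^2 + 2·4 + 2 = 42  −1 ⇒ G_2=41
G_2=41  [base 4] 2·4^2 + 2·4 + 1  →[4↦5]→  2·5^2 + 2·5 + 1 = 61  −1 ⇒ G_3=60
G_3=60  [base 5] 2·5^2 + 2·5  →[5↦6]→  2·6^2 + 2·6 = 84  −1 ⇒ G_4=83
G_4=83  [base 6] 2·6^2 + 6 + 5  →[6↦7]→  2·7^2 + 7 + 5 = 110  −1 ⇒ G_5=109
G_5=109  [base 7] 2·7^2 + 7 + 4  →[7↦8]→  2·8^2 + 8 + 4 = 140  −1 ⇒ G_6=139
G_6=139  [base 8] 2·8^2 + 8 + 3  →[8↦9]→  2·9^2 + 9 + 3 = 174  −1 ⇒ G_7=173

139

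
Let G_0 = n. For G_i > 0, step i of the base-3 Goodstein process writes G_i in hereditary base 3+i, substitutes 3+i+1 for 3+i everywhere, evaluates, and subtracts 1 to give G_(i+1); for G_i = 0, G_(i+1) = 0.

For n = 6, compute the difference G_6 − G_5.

-1

6 —HB3→ 2·3 —bump→ 2·4 = 8 —(−1)→ 7
7 —HB4→ 4 + 3 —bump→ 5 + 3 = 8 —(−1)→ 7
7 —HB5→ 5 + 2 —bump→ 6 + 2 = 8 —(−1)→ 7
7 —HB6→ 6 + 1 —bump→ 7 + 1 = 8 —(−1)→ 7
7 —HB7→ 7 —bump→ 8 = 8 —(−1)→ 7
7 —HB8→ 7 —bump→ 7 = 7 —(−1)→ 6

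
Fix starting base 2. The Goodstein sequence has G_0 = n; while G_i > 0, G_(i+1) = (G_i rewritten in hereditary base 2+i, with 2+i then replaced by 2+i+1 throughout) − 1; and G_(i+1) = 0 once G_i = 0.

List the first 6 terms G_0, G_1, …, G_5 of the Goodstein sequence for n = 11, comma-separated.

G_0=11  [base 2] 2^(2 + 1) + 2 + 1  →[2↦3]→  3^(3 + 1) + 3 + 1 = 85  −1 ⇒ G_1=84
G_1=84  [base 3] 3^(3 + 1) + 3  →[3↦4]→  4^(4 + 1) + 4 = 1028  −1 ⇒ G_2=1027
G_2=1027  [base 4] 4^(4 + 1) + 3  →[4↦5]→  5^(5 + 1) + 3 = 15628  −1 ⇒ G_3=15627
G_3=15627  [base 5] 5^(5 + 1) + 2  →[5↦6]→  6^(6 + 1) + 2 = 279938  −1 ⇒ G_4=279937
G_4=279937  [base 6] 6^(6 + 1) + 1  →[6↦7]→  7^(7 + 1) + 1 = 5764802  −1 ⇒ G_5=5764801

11, 84, 1027, 15627, 279937, 5764801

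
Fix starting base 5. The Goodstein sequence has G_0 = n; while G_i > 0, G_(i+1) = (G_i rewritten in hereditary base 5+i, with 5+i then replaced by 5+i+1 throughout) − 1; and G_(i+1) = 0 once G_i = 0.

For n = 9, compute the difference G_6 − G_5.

-1

step 0: 9 = 5 + 4; sub 6 for 5: 6 + 4; = 10; G_1 = 10−1 = 9
step 1: 9 = 6 + 3; sub 7 for 6: 7 + 3; = 10; G_2 = 10−1 = 9
step 2: 9 = 7 + 2; sub 8 for 7: 8 + 2; = 10; G_3 = 10−1 = 9
step 3: 9 = 8 + 1; sub 9 for 8: 9 + 1; = 10; G_4 = 10−1 = 9
step 4: 9 = 9; sub 10 for 9: 10; = 10; G_5 = 10−1 = 9
step 5: 9 = 9; sub 11 for 10: 9; = 9; G_6 = 9−1 = 8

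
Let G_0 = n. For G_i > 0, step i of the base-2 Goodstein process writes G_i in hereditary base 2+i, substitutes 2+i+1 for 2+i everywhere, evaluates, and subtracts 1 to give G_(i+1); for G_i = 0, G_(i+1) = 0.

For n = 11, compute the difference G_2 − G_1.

G_0=11  [base 2] 2^(2 + 1) + 2 + 1  →[2↦3]→  3^(3 + 1) + 3 + 1 = 85  −1 ⇒ G_1=84
G_1=84  [base 3] 3^(3 + 1) + 3  →[3↦4]→  4^(4 + 1) + 4 = 1028  −1 ⇒ G_2=1027

943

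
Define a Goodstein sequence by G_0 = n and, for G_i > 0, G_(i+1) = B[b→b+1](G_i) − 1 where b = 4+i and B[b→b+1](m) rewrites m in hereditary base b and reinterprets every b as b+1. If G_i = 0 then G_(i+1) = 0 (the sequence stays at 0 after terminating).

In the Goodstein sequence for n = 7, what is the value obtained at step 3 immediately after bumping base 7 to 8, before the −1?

8

(0) 7|_4 = 4 + 3 ↦ 5 + 3|_5 = 8 ⇒ 7
(1) 7|_5 = 5 + 2 ↦ 6 + 2|_6 = 8 ⇒ 7
(2) 7|_6 = 6 + 1 ↦ 7 + 1|_7 = 8 ⇒ 7
(3) 7|_7 = 7 ↦ 8|_8 = 8 ⇒ 7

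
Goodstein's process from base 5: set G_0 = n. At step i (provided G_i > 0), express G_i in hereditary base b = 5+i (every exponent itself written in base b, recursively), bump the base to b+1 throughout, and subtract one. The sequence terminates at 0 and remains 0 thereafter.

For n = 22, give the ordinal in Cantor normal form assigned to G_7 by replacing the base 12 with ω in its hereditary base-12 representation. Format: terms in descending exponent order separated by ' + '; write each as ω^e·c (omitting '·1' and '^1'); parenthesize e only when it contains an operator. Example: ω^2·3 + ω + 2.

ω·3 + 3

i=0: 22 = 4·5 + 2 (b=5); 5→6: 4·6 + 2 = 26; 26−1 = 25
i=1: 25 = 4·6 + 1 (b=6); 6→7: 4·7 + 1 = 29; 29−1 = 28
i=2: 28 = 4·7 (b=7); 7→8: 4·8 = 32; 32−1 = 31
i=3: 31 = 3·8 + 7 (b=8); 8→9: 3·9 + 7 = 34; 34−1 = 33
i=4: 33 = 3·9 + 6 (b=9); 9→10: 3·10 + 6 = 36; 36−1 = 35
i=5: 35 = 3·10 + 5 (b=10); 10→11: 3·11 + 5 = 38; 38−1 = 37
i=6: 37 = 3·11 + 4 (b=11); 11→12: 3·12 + 4 = 40; 40−1 = 39
i=7: 39 = 3·12 + 3 (b=12); 12→13: 3·13 + 3 = 42; 42−1 = 41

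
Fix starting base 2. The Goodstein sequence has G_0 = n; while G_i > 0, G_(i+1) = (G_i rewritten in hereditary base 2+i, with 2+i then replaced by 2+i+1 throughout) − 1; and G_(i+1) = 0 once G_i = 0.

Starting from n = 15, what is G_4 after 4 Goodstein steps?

326593

base 2: 15 = 2^(2 + 1) + 2^2 + 2 + 1; at 3: 3^(3 + 1) + 3^3 + 3 + 1 = 112; next = 111
base 3: 111 = 3^(3 + 1) + 3^3 + 3; at 4: 4^(4 + 1) + 4^4 + 4 = 1284; next = 1283
base 4: 1283 = 4^(4 + 1) + 4^4 + 3; at 5: 5^(5 + 1) + 5^5 + 3 = 18753; next = 18752
base 5: 18752 = 5^(5 + 1) + 5^5 + 2; at 6: 6^(6 + 1) + 6^6 + 2 = 326594; next = 326593
base 6: 326593 = 6^(6 + 1) + 6^6 + 1; at 7: 7^(7 + 1) + 7^7 + 1 = 6588345; next = 6588344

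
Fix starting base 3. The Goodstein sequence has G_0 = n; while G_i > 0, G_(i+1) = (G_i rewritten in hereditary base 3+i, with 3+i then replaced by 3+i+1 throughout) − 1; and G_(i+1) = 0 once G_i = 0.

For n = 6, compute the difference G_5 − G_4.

base 3: 6 = 2·3; at 4: 2·4 = 8; next = 7
base 4: 7 = 4 + 3; at 5: 5 + 3 = 8; next = 7
base 5: 7 = 5 + 2; at 6: 6 + 2 = 8; next = 7
base 6: 7 = 6 + 1; at 7: 7 + 1 = 8; next = 7
base 7: 7 = 7; at 8: 8 = 8; next = 7

0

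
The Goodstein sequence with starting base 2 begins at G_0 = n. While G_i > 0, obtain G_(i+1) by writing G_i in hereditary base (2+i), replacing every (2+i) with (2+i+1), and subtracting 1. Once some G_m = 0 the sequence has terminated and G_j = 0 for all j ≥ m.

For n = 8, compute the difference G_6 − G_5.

31907376

base 2: 8 = 2^(2 + 1); at 3: 3^(3 + 1) = 81; next = 80
base 3: 80 = 2·3^3 + 2·3^2 + 2·3 + 2; at 4: 2·4^4 + 2·4^2 + 2·4 + 2 = 554; next = 553
base 4: 553 = 2·4^4 + 2·4^2 + 2·4 + 1; at 5: 2·5^5 + 2·5^2 + 2·5 + 1 = 6311; next = 6310
base 5: 6310 = 2·5^5 + 2·5^2 + 2·5; at 6: 2·6^6 + 2·6^2 + 2·6 = 93396; next = 93395
base 6: 93395 = 2·6^6 + 2·6^2 + 6 + 5; at 7: 2·7^7 + 2·7^2 + 7 + 5 = 1647196; next = 1647195
base 7: 1647195 = 2·7^7 + 2·7^2 + 7 + 4; at 8: 2·8^8 + 2·8^2 + 8 + 4 = 33554572; next = 33554571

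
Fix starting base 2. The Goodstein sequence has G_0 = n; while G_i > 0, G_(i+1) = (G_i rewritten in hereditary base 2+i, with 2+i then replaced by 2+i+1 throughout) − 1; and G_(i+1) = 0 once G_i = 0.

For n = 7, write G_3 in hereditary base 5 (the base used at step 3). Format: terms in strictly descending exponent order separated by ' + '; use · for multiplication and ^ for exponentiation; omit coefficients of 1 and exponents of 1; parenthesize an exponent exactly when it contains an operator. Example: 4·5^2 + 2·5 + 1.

7 —HB2→ 2^2 + 2 + 1 —bump→ 3^3 + 3 + 1 = 31 —(−1)→ 30
30 —HB3→ 3^3 + 3 —bump→ 4^4 + 4 = 260 —(−1)→ 259
259 —HB4→ 4^4 + 3 —bump→ 5^5 + 3 = 3128 —(−1)→ 3127

5^5 + 2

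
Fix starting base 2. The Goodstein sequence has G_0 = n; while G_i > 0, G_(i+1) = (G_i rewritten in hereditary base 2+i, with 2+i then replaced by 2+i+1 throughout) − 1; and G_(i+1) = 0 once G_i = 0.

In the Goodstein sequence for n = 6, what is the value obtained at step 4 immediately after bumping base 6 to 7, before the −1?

98040

base 2: 6 = 2^2 + 2; at 3: 3^3 + 3 = 30; next = 29
base 3: 29 = 3^3 + 2; at 4: 4^4 + 2 = 258; next = 257
base 4: 257 = 4^4 + 1; at 5: 5^5 + 1 = 3126; next = 3125
base 5: 3125 = 5^5; at 6: 6^6 = 46656; next = 46655
base 6: 46655 = 5·6^5 + 5·6^4 + 5·6^3 + 5·6^2 + 5·6 + 5; at 7: 5·7^5 + 5·7^4 + 5·7^3 + 5·7^2 + 5·7 + 5 = 98040; next = 98039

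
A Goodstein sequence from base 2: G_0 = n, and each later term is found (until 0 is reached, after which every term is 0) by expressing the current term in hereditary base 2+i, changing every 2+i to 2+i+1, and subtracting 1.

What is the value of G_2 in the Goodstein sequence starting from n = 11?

G_0 = 11. HB_2(11) = 2^(2 + 1) + 2 + 1. Bump = 85. G_1 = 84.
G_1 = 84. HB_3(84) = 3^(3 + 1) + 3. Bump = 1028. G_2 = 1027.
G_2 = 1027. HB_4(1027) = 4^(4 + 1) + 3. Bump = 15628. G_3 = 15627.

1027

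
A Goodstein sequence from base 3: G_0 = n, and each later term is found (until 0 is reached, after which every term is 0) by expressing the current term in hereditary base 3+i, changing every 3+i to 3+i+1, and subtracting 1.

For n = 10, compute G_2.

24

G_0=10  [base 3] 3^2 + 1  →[3↦4]→  4^2 + 1 = 17  −1 ⇒ G_1=16
G_1=16  [base 4] 4^2  →[4↦5]→  5^2 = 25  −1 ⇒ G_2=24
G_2=24  [base 5] 4·5 + 4  →[5↦6]→  4·6 + 4 = 28  −1 ⇒ G_3=27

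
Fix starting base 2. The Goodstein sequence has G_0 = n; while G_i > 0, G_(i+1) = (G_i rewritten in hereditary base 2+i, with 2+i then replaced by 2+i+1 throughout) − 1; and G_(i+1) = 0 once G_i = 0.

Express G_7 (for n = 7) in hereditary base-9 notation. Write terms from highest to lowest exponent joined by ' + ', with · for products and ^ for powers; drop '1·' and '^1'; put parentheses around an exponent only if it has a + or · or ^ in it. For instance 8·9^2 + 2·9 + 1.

7 —HB2→ 2^2 + 2 + 1 —bump→ 3^3 + 3 + 1 = 31 —(−1)→ 30
30 —HB3→ 3^3 + 3 —bump→ 4^4 + 4 = 260 —(−1)→ 259
259 —HB4→ 4^4 + 3 —bump→ 5^5 + 3 = 3128 —(−1)→ 3127
3127 —HB5→ 5^5 + 2 —bump→ 6^6 + 2 = 46658 —(−1)→ 46657
46657 —HB6→ 6^6 + 1 —bump→ 7^7 + 1 = 823544 —(−1)→ 823543
823543 —HB7→ 7^7 —bump→ 8^8 = 16777216 —(−1)→ 16777215
16777215 —HB8→ 7·8^7 + 7·8^6 + 7·8^5 + 7·8^4 + 7·8^3 + 7·8^2 + 7·8 + 7 —bump→ 7·9^7 + 7·9^6 + 7·9^5 + 7·9^4 + 7·9^3 + 7·9^2 + 7·9 + 7 = 37665880 —(−1)→ 37665879
37665879 —HB9→ 7·9^7 + 7·9^6 + 7·9^5 + 7·9^4 + 7·9^3 + 7·9^2 + 7·9 + 6 —bump→ 7·10^7 + 7·10^6 + 7·10^5 + 7·10^4 + 7·10^3 + 7·10^2 + 7·10 + 6 = 77777776 —(−1)→ 77777775

7·9^7 + 7·9^6 + 7·9^5 + 7·9^4 + 7·9^3 + 7·9^2 + 7·9 + 6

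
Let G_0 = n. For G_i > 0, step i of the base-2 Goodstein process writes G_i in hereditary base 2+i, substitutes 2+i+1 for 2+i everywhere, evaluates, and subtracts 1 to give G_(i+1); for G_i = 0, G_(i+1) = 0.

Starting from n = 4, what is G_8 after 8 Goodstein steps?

211

[0] 4 ≡ 2^2 (base 2). Lift 3: 27. −1: 26.
[1] 26 ≡ 2·3^2 + 2·3 + 2 (base 3). Lift 4: 42. −1: 41.
[2] 41 ≡ 2·4^2 + 2·4 + 1 (base 4). Lift 5: 61. −1: 60.
[3] 60 ≡ 2·5^2 + 2·5 (base 5). Lift 6: 84. −1: 83.
[4] 83 ≡ 2·6^2 + 6 + 5 (base 6). Lift 7: 110. −1: 109.
[5] 109 ≡ 2·7^2 + 7 + 4 (base 7). Lift 8: 140. −1: 139.
[6] 139 ≡ 2·8^2 + 8 + 3 (base 8). Lift 9: 174. −1: 173.
[7] 173 ≡ 2·9^2 + 9 + 2 (base 9). Lift 10: 212. −1: 211.
[8] 211 ≡ 2·10^2 + 10 + 1 (base 10). Lift 11: 254. −1: 253.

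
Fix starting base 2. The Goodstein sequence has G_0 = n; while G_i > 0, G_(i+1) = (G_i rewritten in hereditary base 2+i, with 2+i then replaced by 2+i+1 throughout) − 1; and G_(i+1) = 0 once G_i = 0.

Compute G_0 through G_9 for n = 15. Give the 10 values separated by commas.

step 0: 15 = 2^(2 + 1) + 2^2 + 2 + 1; sub 3 for 2: 3^(3 + 1) + 3^3 + 3 + 1; = 112; G_1 = 112−1 = 111
step 1: 111 = 3^(3 + 1) + 3^3 + 3; sub 4 for 3: 4^(4 + 1) + 4^4 + 4; = 1284; G_2 = 1284−1 = 1283
step 2: 1283 = 4^(4 + 1) + 4^4 + 3; sub 5 for 4: 5^(5 + 1) + 5^5 + 3; = 18753; G_3 = 18753−1 = 18752
step 3: 18752 = 5^(5 + 1) + 5^5 + 2; sub 6 for 5: 6^(6 + 1) + 6^6 + 2; = 326594; G_4 = 326594−1 = 326593
step 4: 326593 = 6^(6 + 1) + 6^6 + 1; sub 7 for 6: 7^(7 + 1) + 7^7 + 1; = 6588345; G_5 = 6588345−1 = 6588344
step 5: 6588344 = 7^(7 + 1) + 7^7; sub 8 for 7: 8^(8 + 1) + 8^8; = 150994944; G_6 = 150994944−1 = 150994943
step 6: 150994943 = 8^(8 + 1) + 7·8^7 + 7·8^6 + 7·8^5 + 7·8^4 + 7·8^3 + 7·8^2 + 7·8 + 7; sub 9 for 8: 9^(9 + 1) + 7·9^7 + 7·9^6 + 7·9^5 + 7·9^4 + 7·9^3 + 7·9^2 + 7·9 + 7; = 3524450281; G_7 = 3524450281−1 = 3524450280
step 7: 3524450280 = 9^(9 + 1) + 7·9^7 + 7·9^6 + 7·9^5 + 7·9^4 + 7·9^3 + 7·9^2 + 7·9 + 6; sub 10 for 9: 10^(10 + 1) + 7·10^7 + 7·10^6 + 7·10^5 + 7·10^4 + 7·10^3 + 7·10^2 + 7·10 + 6; = 100077777776; G_8 = 100077777776−1 = 100077777775
step 8: 100077777775 = 10^(10 + 1) + 7·10^7 + 7·10^6 + 7·10^5 + 7·10^4 + 7·10^3 + 7·10^2 + 7·10 + 5; sub 11 for 10: 11^(11 + 1) + 7·11^7 + 7·11^6 + 7·11^5 + 7·11^4 + 7·11^3 + 7·11^2 + 7·11 + 5; = 3138578427935; G_9 = 3138578427935−1 = 3138578427934

15, 111, 1283, 18752, 326593, 6588344, 150994943, 3524450280, 100077777775, 3138578427934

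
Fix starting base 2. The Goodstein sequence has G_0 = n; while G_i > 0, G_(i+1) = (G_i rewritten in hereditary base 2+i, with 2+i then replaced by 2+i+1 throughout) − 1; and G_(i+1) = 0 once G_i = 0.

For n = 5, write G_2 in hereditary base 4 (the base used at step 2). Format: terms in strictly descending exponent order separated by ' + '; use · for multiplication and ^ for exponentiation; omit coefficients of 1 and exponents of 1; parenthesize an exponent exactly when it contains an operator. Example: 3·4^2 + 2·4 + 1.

3·4^3 + 3·4^2 + 3·4 + 3

i=0: 5 = 2^2 + 1 (b=2); 2→3: 3^3 + 1 = 28; 28−1 = 27
i=1: 27 = 3^3 (b=3); 3→4: 4^4 = 256; 256−1 = 255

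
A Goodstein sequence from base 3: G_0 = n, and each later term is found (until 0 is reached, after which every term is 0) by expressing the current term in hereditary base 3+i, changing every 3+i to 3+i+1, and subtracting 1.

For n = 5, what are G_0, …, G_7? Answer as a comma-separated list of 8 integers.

G_0 = 5. HB_3(5) = 3 + 2. Bump = 6. G_1 = 5.
G_1 = 5. HB_4(5) = 4 + 1. Bump = 6. G_2 = 5.
G_2 = 5. HB_5(5) = 5. Bump = 6. G_3 = 5.
G_3 = 5. HB_6(5) = 5. Bump = 5. G_4 = 4.
G_4 = 4. HB_7(4) = 4. Bump = 4. G_5 = 3.
G_5 = 3. HB_8(3) = 3. Bump = 3. G_6 = 2.
G_6 = 2. HB_9(2) = 2. Bump = 2. G_7 = 1.

5, 5, 5, 5, 4, 3, 2, 1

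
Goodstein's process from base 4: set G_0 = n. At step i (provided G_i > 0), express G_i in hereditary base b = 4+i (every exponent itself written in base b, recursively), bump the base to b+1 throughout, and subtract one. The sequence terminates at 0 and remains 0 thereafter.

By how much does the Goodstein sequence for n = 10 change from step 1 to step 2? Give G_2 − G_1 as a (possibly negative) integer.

10 —HB4→ 2·4 + 2 —bump→ 2·5 + 2 = 12 —(−1)→ 11
11 —HB5→ 2·5 + 1 —bump→ 2·6 + 1 = 13 —(−1)→ 12

1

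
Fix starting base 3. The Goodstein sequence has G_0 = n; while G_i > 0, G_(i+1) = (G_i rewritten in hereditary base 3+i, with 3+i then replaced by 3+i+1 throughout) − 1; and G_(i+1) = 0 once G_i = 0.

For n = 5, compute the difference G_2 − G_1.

0

i=0: 5 = 3 + 2 (b=3); 3→4: 4 + 2 = 6; 6−1 = 5
i=1: 5 = 4 + 1 (b=4); 4→5: 5 + 1 = 6; 6−1 = 5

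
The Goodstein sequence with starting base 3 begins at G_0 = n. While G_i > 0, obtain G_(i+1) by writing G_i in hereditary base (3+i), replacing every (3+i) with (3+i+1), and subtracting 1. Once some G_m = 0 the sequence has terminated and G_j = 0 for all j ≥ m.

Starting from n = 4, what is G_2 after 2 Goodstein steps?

4

step 0: 4 = 3 + 1; sub 4 for 3: 4 + 1; = 5; G_1 = 5−1 = 4
step 1: 4 = 4; sub 5 for 4: 5; = 5; G_2 = 5−1 = 4
step 2: 4 = 4; sub 6 for 5: 4; = 4; G_3 = 4−1 = 3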